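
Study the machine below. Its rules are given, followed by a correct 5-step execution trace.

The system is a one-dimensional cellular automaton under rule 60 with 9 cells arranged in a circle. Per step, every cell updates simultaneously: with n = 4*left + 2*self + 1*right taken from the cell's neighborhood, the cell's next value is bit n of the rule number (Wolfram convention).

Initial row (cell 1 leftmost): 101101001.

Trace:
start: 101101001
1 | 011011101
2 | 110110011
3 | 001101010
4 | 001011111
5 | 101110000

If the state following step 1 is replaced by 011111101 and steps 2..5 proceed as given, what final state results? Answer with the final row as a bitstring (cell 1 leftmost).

101010010

state after step 1 := 011111101
2 | 110000011
3 | 001000010
4 | 001100011
5 | 101010010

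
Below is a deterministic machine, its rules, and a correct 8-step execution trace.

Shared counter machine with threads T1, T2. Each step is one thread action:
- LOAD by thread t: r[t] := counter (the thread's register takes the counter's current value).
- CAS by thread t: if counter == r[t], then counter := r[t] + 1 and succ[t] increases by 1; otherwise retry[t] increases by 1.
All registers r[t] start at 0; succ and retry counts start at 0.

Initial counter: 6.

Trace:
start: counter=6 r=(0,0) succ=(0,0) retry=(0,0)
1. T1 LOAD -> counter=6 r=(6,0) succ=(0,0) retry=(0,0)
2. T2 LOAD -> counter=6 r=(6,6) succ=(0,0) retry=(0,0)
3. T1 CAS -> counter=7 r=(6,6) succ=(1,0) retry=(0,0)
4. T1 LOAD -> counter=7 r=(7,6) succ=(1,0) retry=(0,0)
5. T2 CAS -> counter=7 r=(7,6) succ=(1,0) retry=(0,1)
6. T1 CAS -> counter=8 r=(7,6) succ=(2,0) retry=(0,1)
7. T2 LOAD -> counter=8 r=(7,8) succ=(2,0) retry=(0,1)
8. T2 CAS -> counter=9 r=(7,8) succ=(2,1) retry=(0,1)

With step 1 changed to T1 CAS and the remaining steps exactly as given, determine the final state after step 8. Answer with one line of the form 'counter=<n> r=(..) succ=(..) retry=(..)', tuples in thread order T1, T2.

counter=8 r=(6,7) succ=(0,2) retry=(3,0)

(re-executing from step 1 with the substitution; state before step 1: counter=6 r=(0,0) succ=(0,0) retry=(0,0))
1. T1 CAS -> counter=6 r=(0,0) succ=(0,0) retry=(1,0)
2. T2 LOAD -> counter=6 r=(0,6) succ=(0,0) retry=(1,0)
3. T1 CAS -> counter=6 r=(0,6) succ=(0,0) retry=(2,0)
4. T1 LOAD -> counter=6 r=(6,6) succ=(0,0) retry=(2,0)
5. T2 CAS -> counter=7 r=(6,6) succ=(0,1) retry=(2,0)
6. T1 CAS -> counter=7 r=(6,6) succ=(0,1) retry=(3,0)
7. T2 LOAD -> counter=7 r=(6,7) succ=(0,1) retry=(3,0)
8. T2 CAS -> counter=8 r=(6,7) succ=(0,2) retry=(3,0)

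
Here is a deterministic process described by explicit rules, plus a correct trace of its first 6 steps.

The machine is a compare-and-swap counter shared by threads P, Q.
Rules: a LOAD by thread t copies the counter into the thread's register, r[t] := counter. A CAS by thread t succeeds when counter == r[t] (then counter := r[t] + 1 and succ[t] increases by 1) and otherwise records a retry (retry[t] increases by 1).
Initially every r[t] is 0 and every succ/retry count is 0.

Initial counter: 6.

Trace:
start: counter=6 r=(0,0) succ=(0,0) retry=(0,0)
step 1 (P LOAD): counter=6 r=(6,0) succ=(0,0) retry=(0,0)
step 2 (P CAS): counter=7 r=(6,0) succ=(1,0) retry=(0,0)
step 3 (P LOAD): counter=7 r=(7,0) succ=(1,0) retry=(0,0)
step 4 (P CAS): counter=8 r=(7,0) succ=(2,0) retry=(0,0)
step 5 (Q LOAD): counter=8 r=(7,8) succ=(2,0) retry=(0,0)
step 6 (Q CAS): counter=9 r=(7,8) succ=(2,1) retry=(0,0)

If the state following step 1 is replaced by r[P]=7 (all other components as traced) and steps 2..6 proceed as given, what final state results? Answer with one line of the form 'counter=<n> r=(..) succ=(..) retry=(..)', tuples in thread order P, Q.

counter=8 r=(6,7) succ=(1,1) retry=(1,0)

state after step 1 := counter=6 r=(7,0) succ=(0,0) retry=(0,0)
step 2 (P CAS): counter=6 r=(7,0) succ=(0,0) retry=(1,0)
step 3 (P LOAD): counter=6 r=(6,0) succ=(0,0) retry=(1,0)
step 4 (P CAS): counter=7 r=(6,0) succ=(1,0) retry=(1,0)
step 5 (Q LOAD): counter=7 r=(6,7) succ=(1,0) retry=(1,0)
step 6 (Q CAS): counter=8 r=(6,7) succ=(1,1) retry=(1,0)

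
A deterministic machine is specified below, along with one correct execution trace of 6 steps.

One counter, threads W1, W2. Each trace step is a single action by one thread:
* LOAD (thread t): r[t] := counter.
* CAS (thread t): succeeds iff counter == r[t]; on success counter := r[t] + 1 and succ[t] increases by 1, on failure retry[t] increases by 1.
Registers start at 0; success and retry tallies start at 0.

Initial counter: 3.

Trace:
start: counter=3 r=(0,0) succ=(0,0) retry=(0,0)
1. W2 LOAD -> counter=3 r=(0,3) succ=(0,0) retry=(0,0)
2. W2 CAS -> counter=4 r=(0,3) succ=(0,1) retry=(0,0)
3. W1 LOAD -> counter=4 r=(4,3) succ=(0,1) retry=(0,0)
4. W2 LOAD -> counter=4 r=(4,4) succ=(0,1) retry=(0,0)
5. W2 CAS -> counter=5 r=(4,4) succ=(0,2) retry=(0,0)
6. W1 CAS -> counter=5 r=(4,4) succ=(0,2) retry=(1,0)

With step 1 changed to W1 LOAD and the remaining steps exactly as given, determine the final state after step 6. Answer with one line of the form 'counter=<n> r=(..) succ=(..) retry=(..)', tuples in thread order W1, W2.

counter=4 r=(3,3) succ=(0,1) retry=(1,1)

(re-executing from step 1 with the substitution; state before step 1: counter=3 r=(0,0) succ=(0,0) retry=(0,0))
1. W1 LOAD -> counter=3 r=(3,0) succ=(0,0) retry=(0,0)
2. W2 CAS -> counter=3 r=(3,0) succ=(0,0) retry=(0,1)
3. W1 LOAD -> counter=3 r=(3,0) succ=(0,0) retry=(0,1)
4. W2 LOAD -> counter=3 r=(3,3) succ=(0,0) retry=(0,1)
5. W2 CAS -> counter=4 r=(3,3) succ=(0,1) retry=(0,1)
6. W1 CAS -> counter=4 r=(3,3) succ=(0,1) retry=(1,1)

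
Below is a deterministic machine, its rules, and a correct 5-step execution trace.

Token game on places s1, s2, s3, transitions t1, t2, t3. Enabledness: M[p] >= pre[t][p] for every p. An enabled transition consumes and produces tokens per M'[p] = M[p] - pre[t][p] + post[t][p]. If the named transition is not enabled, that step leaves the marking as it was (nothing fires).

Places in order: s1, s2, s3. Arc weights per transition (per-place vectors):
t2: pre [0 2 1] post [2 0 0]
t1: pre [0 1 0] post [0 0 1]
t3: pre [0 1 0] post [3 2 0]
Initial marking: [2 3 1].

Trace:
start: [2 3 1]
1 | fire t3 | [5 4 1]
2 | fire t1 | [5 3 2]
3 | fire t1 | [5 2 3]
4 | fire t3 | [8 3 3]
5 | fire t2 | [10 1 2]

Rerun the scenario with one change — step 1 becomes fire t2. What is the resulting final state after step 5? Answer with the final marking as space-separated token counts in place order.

4 0 1

(re-executing from step 1 with the substitution; state before step 1: [2 3 1])
1 | fire t2 | [4 1 0]
2 | fire t1 | [4 0 1]
3 | fire t1 | [4 0 1]
4 | fire t3 | [4 0 1]
5 | fire t2 | [4 0 1]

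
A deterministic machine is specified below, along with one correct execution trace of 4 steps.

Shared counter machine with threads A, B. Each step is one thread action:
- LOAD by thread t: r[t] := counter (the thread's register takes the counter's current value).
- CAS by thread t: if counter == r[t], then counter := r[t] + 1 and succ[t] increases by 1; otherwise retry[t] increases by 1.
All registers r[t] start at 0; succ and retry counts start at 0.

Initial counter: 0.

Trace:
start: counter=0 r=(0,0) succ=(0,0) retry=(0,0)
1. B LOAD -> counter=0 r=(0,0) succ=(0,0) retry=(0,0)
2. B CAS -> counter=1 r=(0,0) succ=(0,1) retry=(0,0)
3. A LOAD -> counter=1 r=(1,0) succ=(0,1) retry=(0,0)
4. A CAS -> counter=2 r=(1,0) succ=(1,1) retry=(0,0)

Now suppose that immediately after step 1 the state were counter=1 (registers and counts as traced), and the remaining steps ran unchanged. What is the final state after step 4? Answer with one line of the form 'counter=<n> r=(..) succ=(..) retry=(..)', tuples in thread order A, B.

state after step 1 := counter=1 r=(0,0) succ=(0,0) retry=(0,0)
2. B CAS -> counter=1 r=(0,0) succ=(0,0) retry=(0,1)
3. A LOAD -> counter=1 r=(1,0) succ=(0,0) retry=(0,1)
4. A CAS -> counter=2 r=(1,0) succ=(1,0) retry=(0,1)

counter=2 r=(1,0) succ=(1,0) retry=(0,1)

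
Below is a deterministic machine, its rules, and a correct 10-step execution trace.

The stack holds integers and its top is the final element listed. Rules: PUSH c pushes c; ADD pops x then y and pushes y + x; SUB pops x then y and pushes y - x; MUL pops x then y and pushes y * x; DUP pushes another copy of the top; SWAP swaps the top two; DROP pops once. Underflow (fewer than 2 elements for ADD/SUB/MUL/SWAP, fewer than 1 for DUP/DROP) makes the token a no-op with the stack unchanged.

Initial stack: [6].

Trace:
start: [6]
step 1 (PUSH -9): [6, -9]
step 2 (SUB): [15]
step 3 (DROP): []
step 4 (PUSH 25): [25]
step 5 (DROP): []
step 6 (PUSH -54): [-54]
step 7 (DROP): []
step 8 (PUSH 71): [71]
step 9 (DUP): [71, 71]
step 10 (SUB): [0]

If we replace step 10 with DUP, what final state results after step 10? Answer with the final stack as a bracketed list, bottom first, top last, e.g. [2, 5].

(re-executing from step 10 with the substitution; state before step 10: [71, 71])
step 10 (DUP): [71, 71, 71]

[71, 71, 71]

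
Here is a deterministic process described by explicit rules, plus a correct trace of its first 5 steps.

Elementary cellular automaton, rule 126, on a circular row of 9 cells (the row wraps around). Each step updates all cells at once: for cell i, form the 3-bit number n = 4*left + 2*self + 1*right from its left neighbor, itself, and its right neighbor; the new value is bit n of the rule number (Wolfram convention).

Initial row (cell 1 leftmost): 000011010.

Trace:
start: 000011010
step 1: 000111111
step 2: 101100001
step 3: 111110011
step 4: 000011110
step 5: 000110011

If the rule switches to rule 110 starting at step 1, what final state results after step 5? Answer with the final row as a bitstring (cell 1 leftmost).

(re-executing steps 1..5 under rule 110; state before step 1: 000011010)
step 1: 000111110
step 2: 001100010
step 3: 011100110
step 4: 110101110
step 5: 111111011

111111011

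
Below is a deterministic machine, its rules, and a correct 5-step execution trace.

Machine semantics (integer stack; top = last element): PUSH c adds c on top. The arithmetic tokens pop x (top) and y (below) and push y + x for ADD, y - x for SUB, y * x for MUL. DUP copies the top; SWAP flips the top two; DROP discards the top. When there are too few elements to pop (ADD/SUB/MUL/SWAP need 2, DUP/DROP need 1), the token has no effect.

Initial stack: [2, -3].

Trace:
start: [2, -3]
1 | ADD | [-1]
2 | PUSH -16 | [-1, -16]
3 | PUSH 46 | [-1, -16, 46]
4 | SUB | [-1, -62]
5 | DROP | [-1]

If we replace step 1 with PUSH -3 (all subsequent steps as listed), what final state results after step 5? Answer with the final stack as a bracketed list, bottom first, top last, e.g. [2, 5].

(re-executing from step 1 with the substitution; state before step 1: [2, -3])
1 | PUSH -3 | [2, -3, -3]
2 | PUSH -16 | [2, -3, -3, -16]
3 | PUSH 46 | [2, -3, -3, -16, 46]
4 | SUB | [2, -3, -3, -62]
5 | DROP | [2, -3, -3]

[2, -3, -3]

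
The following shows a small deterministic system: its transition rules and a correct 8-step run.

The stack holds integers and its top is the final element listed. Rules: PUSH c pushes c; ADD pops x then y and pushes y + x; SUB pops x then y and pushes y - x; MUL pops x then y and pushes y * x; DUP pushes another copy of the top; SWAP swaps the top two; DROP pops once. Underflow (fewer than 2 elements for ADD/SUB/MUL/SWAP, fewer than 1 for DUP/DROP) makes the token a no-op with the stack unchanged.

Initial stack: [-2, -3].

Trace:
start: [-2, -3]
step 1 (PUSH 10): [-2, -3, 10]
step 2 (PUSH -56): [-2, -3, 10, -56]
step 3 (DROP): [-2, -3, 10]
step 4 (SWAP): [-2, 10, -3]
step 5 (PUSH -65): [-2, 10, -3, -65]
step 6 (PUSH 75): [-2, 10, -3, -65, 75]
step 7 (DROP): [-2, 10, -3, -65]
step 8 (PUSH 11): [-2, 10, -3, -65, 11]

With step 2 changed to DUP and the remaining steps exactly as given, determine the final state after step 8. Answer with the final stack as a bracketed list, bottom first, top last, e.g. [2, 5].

[-2, 10, -3, -65, 11]

(re-executing from step 2 with the substitution; state before step 2: [-2, -3, 10])
step 2 (DUP): [-2, -3, 10, 10]
step 3 (DROP): [-2, -3, 10]
step 4 (SWAP): [-2, 10, -3]
step 5 (PUSH -65): [-2, 10, -3, -65]
step 6 (PUSH 75): [-2, 10, -3, -65, 75]
step 7 (DROP): [-2, 10, -3, -65]
step 8 (PUSH 11): [-2, 10, -3, -65, 11]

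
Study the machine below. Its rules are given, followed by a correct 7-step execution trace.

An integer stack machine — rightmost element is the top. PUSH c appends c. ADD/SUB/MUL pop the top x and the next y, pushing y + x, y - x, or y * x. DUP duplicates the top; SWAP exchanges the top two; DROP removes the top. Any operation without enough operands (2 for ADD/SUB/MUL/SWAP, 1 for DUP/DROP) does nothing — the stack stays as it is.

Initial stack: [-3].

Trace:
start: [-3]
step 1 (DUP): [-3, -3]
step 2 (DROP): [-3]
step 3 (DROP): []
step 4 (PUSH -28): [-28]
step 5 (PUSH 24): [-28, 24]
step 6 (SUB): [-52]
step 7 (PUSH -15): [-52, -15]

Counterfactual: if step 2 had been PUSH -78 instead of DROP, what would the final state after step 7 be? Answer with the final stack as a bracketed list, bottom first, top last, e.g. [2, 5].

(re-executing from step 2 with the substitution; state before step 2: [-3, -3])
step 2 (PUSH -78): [-3, -3, -78]
step 3 (DROP): [-3, -3]
step 4 (PUSH -28): [-3, -3, -28]
step 5 (PUSH 24): [-3, -3, -28, 24]
step 6 (SUB): [-3, -3, -52]
step 7 (PUSH -15): [-3, -3, -52, -15]

[-3, -3, -52, -15]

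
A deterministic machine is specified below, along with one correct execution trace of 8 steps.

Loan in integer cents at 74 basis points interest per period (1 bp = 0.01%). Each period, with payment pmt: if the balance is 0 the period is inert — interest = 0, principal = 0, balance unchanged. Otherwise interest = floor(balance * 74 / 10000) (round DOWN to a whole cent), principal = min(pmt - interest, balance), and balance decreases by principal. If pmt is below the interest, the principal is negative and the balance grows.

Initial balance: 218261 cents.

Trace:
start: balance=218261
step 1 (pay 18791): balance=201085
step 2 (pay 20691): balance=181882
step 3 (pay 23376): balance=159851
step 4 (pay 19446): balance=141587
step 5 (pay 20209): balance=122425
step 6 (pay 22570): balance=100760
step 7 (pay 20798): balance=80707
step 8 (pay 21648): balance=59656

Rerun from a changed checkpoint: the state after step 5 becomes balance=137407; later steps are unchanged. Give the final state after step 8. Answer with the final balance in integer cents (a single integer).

74973

state after step 5 := balance=137407
step 6 (pay 22570): balance=115853
step 7 (pay 20798): balance=95912
step 8 (pay 21648): balance=74973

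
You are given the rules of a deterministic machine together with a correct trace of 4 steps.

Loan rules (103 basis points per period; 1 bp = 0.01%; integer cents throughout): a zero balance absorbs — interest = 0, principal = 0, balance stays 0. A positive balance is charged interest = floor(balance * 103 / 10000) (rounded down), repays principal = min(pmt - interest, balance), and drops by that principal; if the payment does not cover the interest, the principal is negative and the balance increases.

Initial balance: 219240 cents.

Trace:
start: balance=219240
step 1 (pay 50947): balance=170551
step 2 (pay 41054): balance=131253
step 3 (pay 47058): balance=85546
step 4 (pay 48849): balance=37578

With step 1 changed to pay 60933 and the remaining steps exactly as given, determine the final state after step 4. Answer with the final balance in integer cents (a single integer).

(re-executing from step 1 with the substitution; state before step 1: balance=219240)
step 1 (pay 60933): balance=160565
step 2 (pay 41054): balance=121164
step 3 (pay 47058): balance=75353
step 4 (pay 48849): balance=27280

27280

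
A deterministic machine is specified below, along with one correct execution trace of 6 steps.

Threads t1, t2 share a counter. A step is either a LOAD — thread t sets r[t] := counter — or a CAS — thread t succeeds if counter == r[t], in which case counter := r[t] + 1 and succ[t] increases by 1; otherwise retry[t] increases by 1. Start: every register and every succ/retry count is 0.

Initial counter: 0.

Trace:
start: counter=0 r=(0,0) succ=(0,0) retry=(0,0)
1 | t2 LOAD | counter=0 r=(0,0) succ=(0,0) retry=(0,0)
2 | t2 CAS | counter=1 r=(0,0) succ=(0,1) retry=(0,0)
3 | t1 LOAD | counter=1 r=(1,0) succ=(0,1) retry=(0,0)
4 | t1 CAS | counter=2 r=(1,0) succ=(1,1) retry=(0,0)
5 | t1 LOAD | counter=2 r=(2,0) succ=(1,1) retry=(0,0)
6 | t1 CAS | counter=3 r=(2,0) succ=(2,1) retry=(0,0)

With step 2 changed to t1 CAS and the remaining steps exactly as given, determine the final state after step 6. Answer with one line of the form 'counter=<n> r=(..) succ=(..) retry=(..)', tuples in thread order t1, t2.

(re-executing from step 2 with the substitution; state before step 2: counter=0 r=(0,0) succ=(0,0) retry=(0,0))
2 | t1 CAS | counter=1 r=(0,0) succ=(1,0) retry=(0,0)
3 | t1 LOAD | counter=1 r=(1,0) succ=(1,0) retry=(0,0)
4 | t1 CAS | counter=2 r=(1,0) succ=(2,0) retry=(0,0)
5 | t1 LOAD | counter=2 r=(2,0) succ=(2,0) retry=(0,0)
6 | t1 CAS | counter=3 r=(2,0) succ=(3,0) retry=(0,0)

counter=3 r=(2,0) succ=(3,0) retry=(0,0)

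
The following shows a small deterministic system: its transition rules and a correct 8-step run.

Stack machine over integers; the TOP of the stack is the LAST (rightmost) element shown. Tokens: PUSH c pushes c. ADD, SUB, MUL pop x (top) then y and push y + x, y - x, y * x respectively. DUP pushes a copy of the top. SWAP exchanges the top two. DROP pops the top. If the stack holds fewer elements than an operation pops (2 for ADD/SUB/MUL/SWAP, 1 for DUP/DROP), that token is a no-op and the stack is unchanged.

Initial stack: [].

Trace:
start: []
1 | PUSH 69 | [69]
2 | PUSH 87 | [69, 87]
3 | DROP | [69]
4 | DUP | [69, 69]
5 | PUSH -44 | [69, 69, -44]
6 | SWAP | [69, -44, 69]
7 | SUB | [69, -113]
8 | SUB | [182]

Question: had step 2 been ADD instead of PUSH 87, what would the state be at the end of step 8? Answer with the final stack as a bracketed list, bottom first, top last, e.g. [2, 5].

(re-executing from step 2 with the substitution; state before step 2: [69])
2 | ADD | [69]
3 | DROP | []
4 | DUP | []
5 | PUSH -44 | [-44]
6 | SWAP | [-44]
7 | SUB | [-44]
8 | SUB | [-44]

[-44]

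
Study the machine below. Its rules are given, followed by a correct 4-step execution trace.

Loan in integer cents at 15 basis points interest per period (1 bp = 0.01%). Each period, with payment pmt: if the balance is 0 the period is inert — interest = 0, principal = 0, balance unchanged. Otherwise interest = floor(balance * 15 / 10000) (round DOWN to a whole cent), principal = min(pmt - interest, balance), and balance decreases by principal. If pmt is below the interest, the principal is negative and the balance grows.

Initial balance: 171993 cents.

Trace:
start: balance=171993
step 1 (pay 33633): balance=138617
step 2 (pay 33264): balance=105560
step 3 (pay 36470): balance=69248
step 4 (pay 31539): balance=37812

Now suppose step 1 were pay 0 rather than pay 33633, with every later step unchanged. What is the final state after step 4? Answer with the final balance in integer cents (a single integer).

71597

(re-executing from step 1 with the substitution; state before step 1: balance=171993)
step 1 (pay 0): balance=172250
step 2 (pay 33264): balance=139244
step 3 (pay 36470): balance=102982
step 4 (pay 31539): balance=71597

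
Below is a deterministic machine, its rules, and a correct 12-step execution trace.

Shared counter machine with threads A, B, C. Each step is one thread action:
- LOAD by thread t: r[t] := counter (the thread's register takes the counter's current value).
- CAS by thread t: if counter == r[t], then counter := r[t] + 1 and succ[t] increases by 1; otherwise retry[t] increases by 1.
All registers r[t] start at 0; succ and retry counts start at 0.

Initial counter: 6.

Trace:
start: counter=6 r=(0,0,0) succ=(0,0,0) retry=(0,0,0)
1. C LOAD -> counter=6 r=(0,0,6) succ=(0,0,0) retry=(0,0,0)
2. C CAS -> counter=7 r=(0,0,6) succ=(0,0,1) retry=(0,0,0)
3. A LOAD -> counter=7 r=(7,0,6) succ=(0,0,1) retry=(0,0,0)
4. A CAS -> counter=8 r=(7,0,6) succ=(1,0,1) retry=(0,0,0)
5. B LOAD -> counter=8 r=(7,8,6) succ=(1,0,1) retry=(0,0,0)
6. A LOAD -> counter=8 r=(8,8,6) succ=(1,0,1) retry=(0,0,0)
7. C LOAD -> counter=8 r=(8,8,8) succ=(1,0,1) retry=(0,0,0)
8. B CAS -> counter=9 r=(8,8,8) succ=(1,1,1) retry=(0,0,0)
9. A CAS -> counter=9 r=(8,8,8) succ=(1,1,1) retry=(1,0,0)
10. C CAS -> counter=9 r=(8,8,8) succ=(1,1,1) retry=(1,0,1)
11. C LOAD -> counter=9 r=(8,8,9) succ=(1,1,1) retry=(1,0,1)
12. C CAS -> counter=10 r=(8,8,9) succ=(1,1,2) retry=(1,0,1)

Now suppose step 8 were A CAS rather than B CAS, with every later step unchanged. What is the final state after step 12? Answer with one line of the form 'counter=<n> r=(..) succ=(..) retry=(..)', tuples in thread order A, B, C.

(re-executing from step 8 with the substitution; state before step 8: counter=8 r=(8,8,8) succ=(1,0,1) retry=(0,0,0))
8. A CAS -> counter=9 r=(8,8,8) succ=(2,0,1) retry=(0,0,0)
9. A CAS -> counter=9 r=(8,8,8) succ=(2,0,1) retry=(1,0,0)
10. C CAS -> counter=9 r=(8,8,8) succ=(2,0,1) retry=(1,0,1)
11. C LOAD -> counter=9 r=(8,8,9) succ=(2,0,1) retry=(1,0,1)
12. C CAS -> counter=10 r=(8,8,9) succ=(2,0,2) retry=(1,0,1)

counter=10 r=(8,8,9) succ=(2,0,2) retry=(1,0,1)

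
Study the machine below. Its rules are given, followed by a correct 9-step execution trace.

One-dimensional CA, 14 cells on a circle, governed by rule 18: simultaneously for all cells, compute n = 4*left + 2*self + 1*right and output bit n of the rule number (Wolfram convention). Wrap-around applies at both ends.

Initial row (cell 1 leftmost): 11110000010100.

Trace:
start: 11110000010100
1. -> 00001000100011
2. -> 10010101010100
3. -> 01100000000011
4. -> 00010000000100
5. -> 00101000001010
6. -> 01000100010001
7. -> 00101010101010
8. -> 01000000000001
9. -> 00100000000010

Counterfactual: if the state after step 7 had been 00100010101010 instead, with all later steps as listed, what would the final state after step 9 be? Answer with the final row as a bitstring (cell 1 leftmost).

state after step 7 := 00100010101010
8. -> 01010100000001
9. -> 00000010000010

00000010000010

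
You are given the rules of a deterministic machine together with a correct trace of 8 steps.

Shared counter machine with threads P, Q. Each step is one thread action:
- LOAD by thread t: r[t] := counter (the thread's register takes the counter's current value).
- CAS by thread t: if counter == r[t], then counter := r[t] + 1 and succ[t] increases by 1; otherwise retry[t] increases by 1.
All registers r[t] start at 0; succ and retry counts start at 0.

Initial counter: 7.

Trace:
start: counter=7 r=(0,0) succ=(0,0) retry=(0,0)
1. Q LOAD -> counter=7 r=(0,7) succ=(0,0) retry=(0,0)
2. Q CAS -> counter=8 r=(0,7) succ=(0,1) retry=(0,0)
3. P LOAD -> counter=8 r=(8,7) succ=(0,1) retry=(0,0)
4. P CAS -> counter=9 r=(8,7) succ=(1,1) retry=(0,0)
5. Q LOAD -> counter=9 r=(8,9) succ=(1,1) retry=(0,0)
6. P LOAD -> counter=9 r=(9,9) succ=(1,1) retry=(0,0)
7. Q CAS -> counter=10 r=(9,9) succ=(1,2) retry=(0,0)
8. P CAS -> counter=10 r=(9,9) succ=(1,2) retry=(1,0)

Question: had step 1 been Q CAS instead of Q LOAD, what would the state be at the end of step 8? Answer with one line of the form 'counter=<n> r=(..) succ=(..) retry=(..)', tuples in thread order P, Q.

(re-executing from step 1 with the substitution; state before step 1: counter=7 r=(0,0) succ=(0,0) retry=(0,0))
1. Q CAS -> counter=7 r=(0,0) succ=(0,0) retry=(0,1)
2. Q CAS -> counter=7 r=(0,0) succ=(0,0) retry=(0,2)
3. P LOAD -> counter=7 r=(7,0) succ=(0,0) retry=(0,2)
4. P CAS -> counter=8 r=(7,0) succ=(1,0) retry=(0,2)
5. Q LOAD -> counter=8 r=(7,8) succ=(1,0) retry=(0,2)
6. P LOAD -> counter=8 r=(8,8) succ=(1,0) retry=(0,2)
7. Q CAS -> counter=9 r=(8,8) succ=(1,1) retry=(0,2)
8. P CAS -> counter=9 r=(8,8) succ=(1,1) retry=(1,2)

counter=9 r=(8,8) succ=(1,1) retry=(1,2)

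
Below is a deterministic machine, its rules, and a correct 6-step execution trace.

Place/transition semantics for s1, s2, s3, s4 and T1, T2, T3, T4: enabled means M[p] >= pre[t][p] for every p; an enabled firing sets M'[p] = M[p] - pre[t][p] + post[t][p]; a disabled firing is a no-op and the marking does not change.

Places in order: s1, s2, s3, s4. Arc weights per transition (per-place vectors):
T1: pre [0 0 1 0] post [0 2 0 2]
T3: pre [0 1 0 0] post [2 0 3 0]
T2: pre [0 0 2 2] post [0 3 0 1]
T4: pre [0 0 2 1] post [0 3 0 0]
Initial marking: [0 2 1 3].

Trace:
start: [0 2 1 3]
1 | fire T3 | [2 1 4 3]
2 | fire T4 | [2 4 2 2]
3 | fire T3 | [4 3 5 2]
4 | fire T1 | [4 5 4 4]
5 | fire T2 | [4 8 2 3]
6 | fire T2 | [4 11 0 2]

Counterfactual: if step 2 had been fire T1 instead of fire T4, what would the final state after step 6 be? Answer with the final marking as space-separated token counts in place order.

(re-executing from step 2 with the substitution; state before step 2: [2 1 4 3])
2 | fire T1 | [2 3 3 5]
3 | fire T3 | [4 2 6 5]
4 | fire T1 | [4 4 5 7]
5 | fire T2 | [4 7 3 6]
6 | fire T2 | [4 10 1 5]

4 10 1 5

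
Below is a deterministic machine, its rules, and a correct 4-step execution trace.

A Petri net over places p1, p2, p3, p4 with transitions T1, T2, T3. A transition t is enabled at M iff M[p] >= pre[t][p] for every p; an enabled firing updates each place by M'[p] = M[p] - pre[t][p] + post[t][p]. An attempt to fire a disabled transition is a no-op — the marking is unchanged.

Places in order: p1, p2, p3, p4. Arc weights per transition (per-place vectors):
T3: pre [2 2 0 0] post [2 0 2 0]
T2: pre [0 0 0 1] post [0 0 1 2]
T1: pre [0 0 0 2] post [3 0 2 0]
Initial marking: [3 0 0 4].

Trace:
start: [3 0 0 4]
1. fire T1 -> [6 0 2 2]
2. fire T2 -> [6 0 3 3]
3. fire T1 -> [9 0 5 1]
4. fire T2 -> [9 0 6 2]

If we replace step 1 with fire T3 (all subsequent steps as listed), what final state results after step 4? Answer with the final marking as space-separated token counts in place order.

(re-executing from step 1 with the substitution; state before step 1: [3 0 0 4])
1. fire T3 -> [3 0 0 4]
2. fire T2 -> [3 0 1 5]
3. fire T1 -> [6 0 3 3]
4. fire T2 -> [6 0 4 4]

6 0 4 4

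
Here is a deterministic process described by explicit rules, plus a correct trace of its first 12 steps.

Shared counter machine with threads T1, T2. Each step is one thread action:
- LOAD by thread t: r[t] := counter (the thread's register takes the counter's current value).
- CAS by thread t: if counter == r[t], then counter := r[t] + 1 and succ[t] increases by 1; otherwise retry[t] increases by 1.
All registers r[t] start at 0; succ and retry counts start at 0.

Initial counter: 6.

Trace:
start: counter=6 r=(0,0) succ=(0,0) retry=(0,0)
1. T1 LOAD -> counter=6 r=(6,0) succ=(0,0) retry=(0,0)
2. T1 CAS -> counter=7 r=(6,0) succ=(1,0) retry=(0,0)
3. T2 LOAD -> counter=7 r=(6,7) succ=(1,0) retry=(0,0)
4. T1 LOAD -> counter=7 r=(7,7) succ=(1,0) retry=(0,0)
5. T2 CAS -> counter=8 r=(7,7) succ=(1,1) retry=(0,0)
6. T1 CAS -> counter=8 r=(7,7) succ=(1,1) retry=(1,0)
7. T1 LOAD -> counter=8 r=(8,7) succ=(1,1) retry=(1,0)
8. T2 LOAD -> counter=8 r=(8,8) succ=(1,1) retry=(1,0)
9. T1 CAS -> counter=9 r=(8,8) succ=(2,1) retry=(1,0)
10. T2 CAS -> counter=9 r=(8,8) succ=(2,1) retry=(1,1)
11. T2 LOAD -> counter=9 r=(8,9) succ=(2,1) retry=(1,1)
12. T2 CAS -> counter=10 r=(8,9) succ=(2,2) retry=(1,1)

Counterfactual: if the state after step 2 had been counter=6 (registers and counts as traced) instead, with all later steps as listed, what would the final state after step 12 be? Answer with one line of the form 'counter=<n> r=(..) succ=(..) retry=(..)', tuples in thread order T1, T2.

state after step 2 := counter=6 r=(6,0) succ=(1,0) retry=(0,0)
3. T2 LOAD -> counter=6 r=(6,6) succ=(1,0) retry=(0,0)
4. T1 LOAD -> counter=6 r=(6,6) succ=(1,0) retry=(0,0)
5. T2 CAS -> counter=7 r=(6,6) succ=(1,1) retry=(0,0)
6. T1 CAS -> counter=7 r=(6,6) succ=(1,1) retry=(1,0)
7. T1 LOAD -> counter=7 r=(7,6) succ=(1,1) retry=(1,0)
8. T2 LOAD -> counter=7 r=(7,7) succ=(1,1) retry=(1,0)
9. T1 CAS -> counter=8 r=(7,7) succ=(2,1) retry=(1,0)
10. T2 CAS -> counter=8 r=(7,7) succ=(2,1) retry=(1,1)
11. T2 LOAD -> counter=8 r=(7,8) succ=(2,1) retry=(1,1)
12. T2 CAS -> counter=9 r=(7,8) succ=(2,2) retry=(1,1)

counter=9 r=(7,8) succ=(2,2) retry=(1,1)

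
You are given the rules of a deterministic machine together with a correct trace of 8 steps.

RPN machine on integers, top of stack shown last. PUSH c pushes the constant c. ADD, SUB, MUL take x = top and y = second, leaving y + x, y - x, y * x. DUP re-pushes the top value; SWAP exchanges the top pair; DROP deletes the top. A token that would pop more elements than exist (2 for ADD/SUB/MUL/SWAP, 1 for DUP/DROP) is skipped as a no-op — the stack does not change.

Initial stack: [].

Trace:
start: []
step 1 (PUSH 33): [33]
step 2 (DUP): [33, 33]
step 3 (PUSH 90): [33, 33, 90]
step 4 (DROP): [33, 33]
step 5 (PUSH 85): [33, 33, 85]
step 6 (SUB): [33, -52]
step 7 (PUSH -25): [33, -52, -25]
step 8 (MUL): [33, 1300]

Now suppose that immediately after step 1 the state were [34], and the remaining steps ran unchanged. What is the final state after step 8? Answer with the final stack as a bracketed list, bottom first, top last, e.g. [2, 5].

state after step 1 := [34]
step 2 (DUP): [34, 34]
step 3 (PUSH 90): [34, 34, 90]
step 4 (DROP): [34, 34]
step 5 (PUSH 85): [34, 34, 85]
step 6 (SUB): [34, -51]
step 7 (PUSH -25): [34, -51, -25]
step 8 (MUL): [34, 1275]

[34, 1275]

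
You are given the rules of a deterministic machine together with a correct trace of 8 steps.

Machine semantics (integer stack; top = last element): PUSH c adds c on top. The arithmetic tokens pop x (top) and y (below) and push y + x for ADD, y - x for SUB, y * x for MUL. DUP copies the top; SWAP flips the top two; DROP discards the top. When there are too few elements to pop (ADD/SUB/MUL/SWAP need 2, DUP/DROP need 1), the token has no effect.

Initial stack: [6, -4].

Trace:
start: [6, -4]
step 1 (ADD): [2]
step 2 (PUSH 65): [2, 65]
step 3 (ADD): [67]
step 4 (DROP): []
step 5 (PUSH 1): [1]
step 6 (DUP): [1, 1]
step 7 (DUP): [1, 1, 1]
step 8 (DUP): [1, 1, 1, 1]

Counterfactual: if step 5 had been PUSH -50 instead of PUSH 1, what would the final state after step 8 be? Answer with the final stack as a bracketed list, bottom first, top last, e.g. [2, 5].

[-50, -50, -50, -50]

(re-executing from step 5 with the substitution; state before step 5: [])
step 5 (PUSH -50): [-50]
step 6 (DUP): [-50, -50]
step 7 (DUP): [-50, -50, -50]
step 8 (DUP): [-50, -50, -50, -50]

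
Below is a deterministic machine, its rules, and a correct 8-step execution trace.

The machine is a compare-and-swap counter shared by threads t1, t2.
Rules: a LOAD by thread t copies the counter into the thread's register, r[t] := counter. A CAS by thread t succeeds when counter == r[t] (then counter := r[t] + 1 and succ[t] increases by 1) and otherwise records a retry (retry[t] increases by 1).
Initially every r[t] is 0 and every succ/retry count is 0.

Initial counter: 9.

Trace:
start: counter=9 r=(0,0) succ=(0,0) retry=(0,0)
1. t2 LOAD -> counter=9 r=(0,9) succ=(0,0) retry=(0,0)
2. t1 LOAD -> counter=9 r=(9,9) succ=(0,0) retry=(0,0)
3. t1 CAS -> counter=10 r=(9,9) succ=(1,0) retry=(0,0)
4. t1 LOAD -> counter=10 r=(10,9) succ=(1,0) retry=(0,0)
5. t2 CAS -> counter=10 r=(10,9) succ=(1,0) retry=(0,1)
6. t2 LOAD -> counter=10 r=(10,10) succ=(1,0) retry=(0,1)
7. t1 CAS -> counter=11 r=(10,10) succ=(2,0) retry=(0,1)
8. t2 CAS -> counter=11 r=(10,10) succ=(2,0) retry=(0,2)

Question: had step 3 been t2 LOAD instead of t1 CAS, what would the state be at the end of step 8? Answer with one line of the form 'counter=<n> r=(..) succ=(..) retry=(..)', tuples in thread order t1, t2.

(re-executing from step 3 with the substitution; state before step 3: counter=9 r=(9,9) succ=(0,0) retry=(0,0))
3. t2 LOAD -> counter=9 r=(9,9) succ=(0,0) retry=(0,0)
4. t1 LOAD -> counter=9 r=(9,9) succ=(0,0) retry=(0,0)
5. t2 CAS -> counter=10 r=(9,9) succ=(0,1) retry=(0,0)
6. t2 LOAD -> counter=10 r=(9,10) succ=(0,1) retry=(0,0)
7. t1 CAS -> counter=10 r=(9,10) succ=(0,1) retry=(1,0)
8. t2 CAS -> counter=11 r=(9,10) succ=(0,2) retry=(1,0)

counter=11 r=(9,10) succ=(0,2) retry=(1,0)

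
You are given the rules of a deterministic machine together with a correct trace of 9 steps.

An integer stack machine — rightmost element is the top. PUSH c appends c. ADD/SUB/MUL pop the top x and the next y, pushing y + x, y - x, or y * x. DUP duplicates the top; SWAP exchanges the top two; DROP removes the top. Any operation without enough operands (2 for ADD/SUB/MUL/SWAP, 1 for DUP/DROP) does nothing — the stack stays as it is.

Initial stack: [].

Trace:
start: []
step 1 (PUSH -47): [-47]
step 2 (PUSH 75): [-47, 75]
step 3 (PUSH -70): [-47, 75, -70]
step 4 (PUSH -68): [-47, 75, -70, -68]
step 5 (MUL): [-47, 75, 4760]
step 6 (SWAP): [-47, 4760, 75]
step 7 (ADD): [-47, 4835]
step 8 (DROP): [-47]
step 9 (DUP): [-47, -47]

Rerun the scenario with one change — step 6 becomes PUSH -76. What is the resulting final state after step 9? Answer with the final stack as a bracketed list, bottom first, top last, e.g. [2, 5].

(re-executing from step 6 with the substitution; state before step 6: [-47, 75, 4760])
step 6 (PUSH -76): [-47, 75, 4760, -76]
step 7 (ADD): [-47, 75, 4684]
step 8 (DROP): [-47, 75]
step 9 (DUP): [-47, 75, 75]

[-47, 75, 75]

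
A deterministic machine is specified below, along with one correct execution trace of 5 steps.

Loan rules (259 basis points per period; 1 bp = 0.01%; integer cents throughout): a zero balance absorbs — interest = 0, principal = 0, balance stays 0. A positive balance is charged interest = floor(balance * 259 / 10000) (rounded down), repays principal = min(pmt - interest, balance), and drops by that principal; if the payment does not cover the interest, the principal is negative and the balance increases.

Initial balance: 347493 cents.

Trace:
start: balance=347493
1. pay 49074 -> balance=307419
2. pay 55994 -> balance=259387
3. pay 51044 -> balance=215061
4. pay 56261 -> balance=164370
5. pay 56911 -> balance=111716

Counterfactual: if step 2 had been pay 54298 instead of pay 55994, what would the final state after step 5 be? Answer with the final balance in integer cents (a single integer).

(re-executing from step 2 with the substitution; state before step 2: balance=307419)
2. pay 54298 -> balance=261083
3. pay 51044 -> balance=216801
4. pay 56261 -> balance=166155
5. pay 56911 -> balance=113547

113547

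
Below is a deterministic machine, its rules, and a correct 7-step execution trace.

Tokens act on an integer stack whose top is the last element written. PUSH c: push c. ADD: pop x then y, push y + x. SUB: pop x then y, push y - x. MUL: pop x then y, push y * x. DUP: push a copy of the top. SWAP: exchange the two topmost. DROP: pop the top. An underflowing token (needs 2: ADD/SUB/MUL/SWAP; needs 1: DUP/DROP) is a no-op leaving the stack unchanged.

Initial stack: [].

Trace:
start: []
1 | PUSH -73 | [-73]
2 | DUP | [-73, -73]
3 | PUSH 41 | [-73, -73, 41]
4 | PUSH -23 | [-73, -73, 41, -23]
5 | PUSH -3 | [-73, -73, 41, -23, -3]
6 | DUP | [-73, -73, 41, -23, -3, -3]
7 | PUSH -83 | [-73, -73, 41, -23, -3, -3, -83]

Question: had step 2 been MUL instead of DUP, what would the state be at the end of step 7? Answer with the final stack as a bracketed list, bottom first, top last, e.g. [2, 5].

[-73, 41, -23, -3, -3, -83]

(re-executing from step 2 with the substitution; state before step 2: [-73])
2 | MUL | [-73]
3 | PUSH 41 | [-73, 41]
4 | PUSH -23 | [-73, 41, -23]
5 | PUSH -3 | [-73, 41, -23, -3]
6 | DUP | [-73, 41, -23, -3, -3]
7 | PUSH -83 | [-73, 41, -23, -3, -3, -83]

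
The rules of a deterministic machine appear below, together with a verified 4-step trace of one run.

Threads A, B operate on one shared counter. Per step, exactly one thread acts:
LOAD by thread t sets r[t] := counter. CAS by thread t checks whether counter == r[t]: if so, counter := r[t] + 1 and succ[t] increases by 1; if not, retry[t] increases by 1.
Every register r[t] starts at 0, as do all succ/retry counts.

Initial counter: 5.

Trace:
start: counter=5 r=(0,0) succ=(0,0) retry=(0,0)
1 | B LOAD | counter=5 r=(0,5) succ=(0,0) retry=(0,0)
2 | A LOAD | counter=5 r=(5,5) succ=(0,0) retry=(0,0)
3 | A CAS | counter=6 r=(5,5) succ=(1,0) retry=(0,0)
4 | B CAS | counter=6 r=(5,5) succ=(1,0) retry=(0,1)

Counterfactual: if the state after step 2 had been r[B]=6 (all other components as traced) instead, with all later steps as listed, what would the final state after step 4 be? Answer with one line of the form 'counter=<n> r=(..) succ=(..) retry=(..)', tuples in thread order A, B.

counter=7 r=(5,6) succ=(1,1) retry=(0,0)

state after step 2 := counter=5 r=(5,6) succ=(0,0) retry=(0,0)
3 | A CAS | counter=6 r=(5,6) succ=(1,0) retry=(0,0)
4 | B CAS | counter=7 r=(5,6) succ=(1,1) retry=(0,0)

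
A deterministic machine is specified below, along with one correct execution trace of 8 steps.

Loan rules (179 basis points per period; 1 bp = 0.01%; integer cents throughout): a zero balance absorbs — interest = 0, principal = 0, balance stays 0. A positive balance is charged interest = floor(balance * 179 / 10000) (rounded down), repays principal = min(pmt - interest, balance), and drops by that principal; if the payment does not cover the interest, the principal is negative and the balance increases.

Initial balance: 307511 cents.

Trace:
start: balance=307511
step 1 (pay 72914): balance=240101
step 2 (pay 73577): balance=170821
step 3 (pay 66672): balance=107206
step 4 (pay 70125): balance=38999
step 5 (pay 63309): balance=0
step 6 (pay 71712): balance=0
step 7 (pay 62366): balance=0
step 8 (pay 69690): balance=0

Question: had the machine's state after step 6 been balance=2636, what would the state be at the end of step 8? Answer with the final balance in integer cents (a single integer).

0

state after step 6 := balance=2636
step 7 (pay 62366): balance=0
step 8 (pay 69690): balance=0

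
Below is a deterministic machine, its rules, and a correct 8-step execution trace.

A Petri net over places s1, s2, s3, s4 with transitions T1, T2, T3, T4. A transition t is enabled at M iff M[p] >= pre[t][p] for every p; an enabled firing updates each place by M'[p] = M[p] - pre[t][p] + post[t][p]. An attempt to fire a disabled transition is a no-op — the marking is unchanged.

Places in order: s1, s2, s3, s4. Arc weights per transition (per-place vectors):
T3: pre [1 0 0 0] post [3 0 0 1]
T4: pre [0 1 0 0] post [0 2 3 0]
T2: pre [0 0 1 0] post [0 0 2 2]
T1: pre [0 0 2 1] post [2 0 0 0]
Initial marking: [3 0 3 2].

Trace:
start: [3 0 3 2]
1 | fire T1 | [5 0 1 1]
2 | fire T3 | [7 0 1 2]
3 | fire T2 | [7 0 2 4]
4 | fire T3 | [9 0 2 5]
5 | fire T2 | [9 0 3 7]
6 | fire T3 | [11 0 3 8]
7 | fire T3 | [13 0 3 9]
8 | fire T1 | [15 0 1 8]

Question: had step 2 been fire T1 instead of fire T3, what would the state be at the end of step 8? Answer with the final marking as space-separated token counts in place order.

13 0 1 7

(re-executing from step 2 with the substitution; state before step 2: [5 0 1 1])
2 | fire T1 | [5 0 1 1]
3 | fire T2 | [5 0 2 3]
4 | fire T3 | [7 0 2 4]
5 | fire T2 | [7 0 3 6]
6 | fire T3 | [9 0 3 7]
7 | fire T3 | [11 0 3 8]
8 | fire T1 | [13 0 1 7]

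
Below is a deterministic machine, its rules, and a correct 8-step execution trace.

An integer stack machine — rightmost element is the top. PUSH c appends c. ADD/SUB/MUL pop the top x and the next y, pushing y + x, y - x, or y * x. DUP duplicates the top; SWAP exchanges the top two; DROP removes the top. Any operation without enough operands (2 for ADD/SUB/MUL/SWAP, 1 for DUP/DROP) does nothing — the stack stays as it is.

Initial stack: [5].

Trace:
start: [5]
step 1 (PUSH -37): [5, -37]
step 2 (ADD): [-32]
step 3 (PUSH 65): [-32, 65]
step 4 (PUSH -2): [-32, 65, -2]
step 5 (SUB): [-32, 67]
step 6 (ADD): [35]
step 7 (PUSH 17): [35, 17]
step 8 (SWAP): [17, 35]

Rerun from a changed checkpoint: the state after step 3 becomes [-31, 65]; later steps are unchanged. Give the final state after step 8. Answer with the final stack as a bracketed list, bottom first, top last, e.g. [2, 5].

state after step 3 := [-31, 65]
step 4 (PUSH -2): [-31, 65, -2]
step 5 (SUB): [-31, 67]
step 6 (ADD): [36]
step 7 (PUSH 17): [36, 17]
step 8 (SWAP): [17, 36]

[17, 36]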